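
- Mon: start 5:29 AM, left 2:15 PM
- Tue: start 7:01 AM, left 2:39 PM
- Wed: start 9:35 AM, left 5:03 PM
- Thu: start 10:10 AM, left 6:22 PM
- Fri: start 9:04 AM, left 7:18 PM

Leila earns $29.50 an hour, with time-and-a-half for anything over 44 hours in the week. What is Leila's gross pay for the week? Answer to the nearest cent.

$1247.85

Mon: 5:29 AM–2:15 PM = 8 h 46 min
Tue: 7:01 AM–2:39 PM = 7 h 38 min
Wed: 9:35 AM–5:03 PM = 7 h 28 min
Thu: 10:10 AM–6:22 PM = 8 h 12 min
Fri: 9:04 AM–7:18 PM = 10 h 14 min
Total worked: 42 h 18 min = 2538 min.
Regular 42 h 18 min = 2538 min at $29.50/h; overtime 0 h 0 min = 0 min at $44.25/h.
Pay = (2538 × $29.50 + 0 × $44.25) ÷ 60 = $1247.85.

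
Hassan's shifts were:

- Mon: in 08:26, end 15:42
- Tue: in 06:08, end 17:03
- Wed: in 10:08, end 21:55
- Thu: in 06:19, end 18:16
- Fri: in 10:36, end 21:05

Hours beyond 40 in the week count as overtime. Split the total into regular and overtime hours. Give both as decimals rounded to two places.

Mon: 08:26–15:42 = 7 h 16 min
Tue: 06:08–17:03 = 10 h 55 min
Wed: 10:08–21:55 = 11 h 47 min
Thu: 06:19–18:16 = 11 h 57 min
Fri: 10:36–21:05 = 10 h 29 min
Total worked: 52 h 24 min = 52.40 h.
Threshold 40 h → overtime 12 h 24 min, regular 40 h 0 min.

Regular 40.00 hours, overtime 12.40 hours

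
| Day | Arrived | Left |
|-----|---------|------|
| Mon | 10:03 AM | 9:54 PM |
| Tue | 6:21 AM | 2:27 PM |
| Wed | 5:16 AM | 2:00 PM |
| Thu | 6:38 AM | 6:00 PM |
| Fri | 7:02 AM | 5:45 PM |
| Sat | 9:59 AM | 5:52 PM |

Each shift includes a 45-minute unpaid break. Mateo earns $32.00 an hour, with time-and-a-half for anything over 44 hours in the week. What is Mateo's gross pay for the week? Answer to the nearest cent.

Mon: 10:03 AM–9:54 PM = 11 h 51 min; less 45 min break → 11 h 6 min
Tue: 6:21 AM–2:27 PM = 8 h 6 min; less 45 min break → 7 h 21 min
Wed: 5:16 AM–2:00 PM = 8 h 44 min; less 45 min break → 7 h 59 min
Thu: 6:38 AM–6:00 PM = 11 h 22 min; less 45 min break → 10 h 37 min
Fri: 7:02 AM–5:45 PM = 10 h 43 min; less 45 min break → 9 h 58 min
Sat: 9:59 AM–5:52 PM = 7 h 53 min; less 45 min break → 7 h 8 min
Total worked: 54 h 9 min = 3249 min.
Regular 44 h 0 min = 2640 min at $32.00/h; overtime 10 h 9 min = 609 min at $48.00/h.
Pay = (2640 × $32.00 + 609 × $48.00) ÷ 60 = $1895.20.

$1895.20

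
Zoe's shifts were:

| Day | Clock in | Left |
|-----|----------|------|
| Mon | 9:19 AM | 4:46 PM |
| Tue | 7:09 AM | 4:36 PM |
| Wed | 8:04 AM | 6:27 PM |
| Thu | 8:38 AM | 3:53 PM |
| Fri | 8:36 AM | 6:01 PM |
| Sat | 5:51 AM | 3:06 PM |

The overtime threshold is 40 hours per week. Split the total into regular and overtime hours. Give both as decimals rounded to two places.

Mon: 9:19 AM–4:46 PM = 7 h 27 min
Tue: 7:09 AM–4:36 PM = 9 h 27 min
Wed: 8:04 AM–6:27 PM = 10 h 23 min
Thu: 8:38 AM–3:53 PM = 7 h 15 min
Fri: 8:36 AM–6:01 PM = 9 h 25 min
Sat: 5:51 AM–3:06 PM = 9 h 15 min
Total worked: 53 h 12 min = 53.20 h.
Threshold 40 h → overtime 13 h 12 min, regular 40 h 0 min.

Regular 40.00 hours, overtime 13.20 hours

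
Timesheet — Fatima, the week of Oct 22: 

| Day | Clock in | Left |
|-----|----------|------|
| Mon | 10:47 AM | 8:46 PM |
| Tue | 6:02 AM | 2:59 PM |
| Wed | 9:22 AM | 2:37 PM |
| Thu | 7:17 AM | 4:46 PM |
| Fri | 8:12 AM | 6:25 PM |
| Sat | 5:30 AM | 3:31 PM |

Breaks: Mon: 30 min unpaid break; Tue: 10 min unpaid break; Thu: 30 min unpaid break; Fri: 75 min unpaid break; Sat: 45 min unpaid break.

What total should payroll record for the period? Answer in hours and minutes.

50 h 44 min

Mon: 10:47 AM–8:46 PM = 9 h 59 min; less 30 min break → 9 h 29 min
Tue: 6:02 AM–2:59 PM = 8 h 57 min; less 10 min break → 8 h 47 min
Wed: 9:22 AM–2:37 PM = 5 h 15 min
Thu: 7:17 AM–4:46 PM = 9 h 29 min; less 30 min break → 8 h 59 min
Fri: 8:12 AM–6:25 PM = 10 h 13 min; less 75 min break → 8 h 58 min
Sat: 5:30 AM–3:31 PM = 10 h 1 min; less 45 min break → 9 h 16 min
Total: 9 h 29 min + 8 h 47 min + 5 h 15 min + 8 h 59 min + 8 h 58 min + 9 h 16 min = 50 h 44 min.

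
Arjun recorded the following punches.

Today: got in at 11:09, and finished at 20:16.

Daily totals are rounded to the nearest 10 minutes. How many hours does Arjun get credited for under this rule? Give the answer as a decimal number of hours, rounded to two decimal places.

Today: 11:09–20:16 = 9 h 7 min → rounds to 9 h 10 min

9.17 hours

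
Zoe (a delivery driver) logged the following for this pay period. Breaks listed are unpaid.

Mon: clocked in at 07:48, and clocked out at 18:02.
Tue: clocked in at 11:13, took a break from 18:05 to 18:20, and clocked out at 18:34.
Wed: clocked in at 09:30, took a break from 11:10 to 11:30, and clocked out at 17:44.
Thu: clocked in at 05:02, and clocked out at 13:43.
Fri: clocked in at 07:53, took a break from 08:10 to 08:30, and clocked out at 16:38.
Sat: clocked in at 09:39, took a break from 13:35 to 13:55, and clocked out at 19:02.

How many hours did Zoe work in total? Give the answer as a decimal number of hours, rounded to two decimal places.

Mon: 07:48–18:02 = 10 h 14 min
Tue: 11:13–18:34 = 7 h 21 min; less 15 min break → 7 h 6 min
Wed: 09:30–17:44 = 8 h 14 min; less 20 min break → 7 h 54 min
Thu: 05:02–13:43 = 8 h 41 min
Fri: 07:53–16:38 = 8 h 45 min; less 20 min break → 8 h 25 min
Sat: 09:39–19:02 = 9 h 23 min; less 20 min break → 9 h 3 min
Total: 10 h 14 min + 7 h 6 min + 7 h 54 min + 8 h 41 min + 8 h 25 min + 9 h 3 min = 51 h 23 min.

51.38 hours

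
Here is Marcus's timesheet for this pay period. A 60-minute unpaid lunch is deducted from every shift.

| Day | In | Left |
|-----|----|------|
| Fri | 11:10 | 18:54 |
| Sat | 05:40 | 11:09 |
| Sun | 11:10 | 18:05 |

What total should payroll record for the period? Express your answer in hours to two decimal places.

17.13 hours

Fri: 11:10–18:54 = 7 h 44 min; less 60 min break → 6 h 44 min
Sat: 05:40–11:09 = 5 h 29 min; less 60 min break → 4 h 29 min
Sun: 11:10–18:05 = 6 h 55 min; less 60 min break → 5 h 55 min
Total: 6 h 44 min + 4 h 29 min + 5 h 55 min = 17 h 8 min.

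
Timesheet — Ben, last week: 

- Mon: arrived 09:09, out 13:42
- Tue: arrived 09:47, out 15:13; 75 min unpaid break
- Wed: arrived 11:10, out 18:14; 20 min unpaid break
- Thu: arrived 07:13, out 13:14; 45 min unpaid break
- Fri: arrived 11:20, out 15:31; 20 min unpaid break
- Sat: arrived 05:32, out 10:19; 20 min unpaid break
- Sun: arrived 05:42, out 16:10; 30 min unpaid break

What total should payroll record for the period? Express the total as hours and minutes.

39 h 0 min

Mon: 09:09–13:42 = 4 h 33 min
Tue: 09:47–15:13 = 5 h 26 min; less 75 min break → 4 h 11 min
Wed: 11:10–18:14 = 7 h 4 min; less 20 min break → 6 h 44 min
Thu: 07:13–13:14 = 6 h 1 min; less 45 min break → 5 h 16 min
Fri: 11:20–15:31 = 4 h 11 min; less 20 min break → 3 h 51 min
Sat: 05:32–10:19 = 4 h 47 min; less 20 min break → 4 h 27 min
Sun: 05:42–16:10 = 10 h 28 min; less 30 min break → 9 h 58 min
Total: 4 h 33 min + 4 h 11 min + 6 h 44 min + 5 h 16 min + 3 h 51 min + 4 h 27 min + 9 h 58 min = 39 h 0 min.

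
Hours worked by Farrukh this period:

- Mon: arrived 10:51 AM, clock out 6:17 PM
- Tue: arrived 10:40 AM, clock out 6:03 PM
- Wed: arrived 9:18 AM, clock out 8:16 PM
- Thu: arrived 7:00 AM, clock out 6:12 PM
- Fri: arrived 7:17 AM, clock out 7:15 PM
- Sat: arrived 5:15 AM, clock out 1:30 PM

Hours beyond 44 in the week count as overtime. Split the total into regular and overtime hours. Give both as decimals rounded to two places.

Regular 44.00 hours, overtime 13.20 hours

Mon: 10:51 AM–6:17 PM = 7 h 26 min
Tue: 10:40 AM–6:03 PM = 7 h 23 min
Wed: 9:18 AM–8:16 PM = 10 h 58 min
Thu: 7:00 AM–6:12 PM = 11 h 12 min
Fri: 7:17 AM–7:15 PM = 11 h 58 min
Sat: 5:15 AM–1:30 PM = 8 h 15 min
Total worked: 57 h 12 min = 57.20 h.
Threshold 44 h → overtime 13 h 12 min, regular 44 h 0 min.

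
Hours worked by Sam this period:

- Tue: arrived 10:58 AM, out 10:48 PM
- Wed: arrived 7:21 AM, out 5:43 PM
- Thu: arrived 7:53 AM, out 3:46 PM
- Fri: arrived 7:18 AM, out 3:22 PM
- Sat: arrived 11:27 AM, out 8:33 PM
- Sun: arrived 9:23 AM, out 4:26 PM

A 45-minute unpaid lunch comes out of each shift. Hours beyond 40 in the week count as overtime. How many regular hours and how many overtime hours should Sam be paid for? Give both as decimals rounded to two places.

Regular 40.00 hours, overtime 9.80 hours

Tue: 10:58 AM–10:48 PM = 11 h 50 min; less 45 min break → 11 h 5 min
Wed: 7:21 AM–5:43 PM = 10 h 22 min; less 45 min break → 9 h 37 min
Thu: 7:53 AM–3:46 PM = 7 h 53 min; less 45 min break → 7 h 8 min
Fri: 7:18 AM–3:22 PM = 8 h 4 min; less 45 min break → 7 h 19 min
Sat: 11:27 AM–8:33 PM = 9 h 6 min; less 45 min break → 8 h 21 min
Sun: 9:23 AM–4:26 PM = 7 h 3 min; less 45 min break → 6 h 18 min
Total worked: 49 h 48 min = 49.80 h.
Threshold 40 h → overtime 9 h 48 min, regular 40 h 0 min.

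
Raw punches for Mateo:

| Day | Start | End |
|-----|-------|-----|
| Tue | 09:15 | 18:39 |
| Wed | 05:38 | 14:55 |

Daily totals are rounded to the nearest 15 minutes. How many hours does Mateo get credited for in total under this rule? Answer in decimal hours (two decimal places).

18.75 hours

Tue: 09:15–18:39 = 9 h 24 min → rounds to 9 h 30 min
Wed: 05:38–14:55 = 9 h 17 min → rounds to 9 h 15 min
Total credited: 18 h 45 min.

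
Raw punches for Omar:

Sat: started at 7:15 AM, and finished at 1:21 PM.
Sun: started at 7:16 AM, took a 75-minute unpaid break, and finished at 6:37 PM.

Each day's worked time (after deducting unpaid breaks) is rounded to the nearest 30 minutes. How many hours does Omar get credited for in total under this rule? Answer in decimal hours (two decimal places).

16.00 hours

Sat: 7:15 AM–1:21 PM = 6 h 6 min → rounds to 6 h 0 min
Sun: 7:16 AM–6:37 PM = 11 h 21 min − 75 min = 10 h 6 min → rounds to 10 h 0 min
Total credited: 16 h 0 min.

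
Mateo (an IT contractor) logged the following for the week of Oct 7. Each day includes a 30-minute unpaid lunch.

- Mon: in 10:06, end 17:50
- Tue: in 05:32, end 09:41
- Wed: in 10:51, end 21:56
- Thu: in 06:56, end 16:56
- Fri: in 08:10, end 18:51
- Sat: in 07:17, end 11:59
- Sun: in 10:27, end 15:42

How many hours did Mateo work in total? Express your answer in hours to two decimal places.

50.10 hours

Mon: 10:06–17:50 = 7 h 44 min; less 30 min break → 7 h 14 min
Tue: 05:32–09:41 = 4 h 9 min; less 30 min break → 3 h 39 min
Wed: 10:51–21:56 = 11 h 5 min; less 30 min break → 10 h 35 min
Thu: 06:56–16:56 = 10 h 0 min; less 30 min break → 9 h 30 min
Fri: 08:10–18:51 = 10 h 41 min; less 30 min break → 10 h 11 min
Sat: 07:17–11:59 = 4 h 42 min; less 30 min break → 4 h 12 min
Sun: 10:27–15:42 = 5 h 15 min; less 30 min break → 4 h 45 min
Total: 7 h 14 min + 3 h 39 min + 10 h 35 min + 9 h 30 min + 10 h 11 min + 4 h 12 min + 4 h 45 min = 50 h 6 min.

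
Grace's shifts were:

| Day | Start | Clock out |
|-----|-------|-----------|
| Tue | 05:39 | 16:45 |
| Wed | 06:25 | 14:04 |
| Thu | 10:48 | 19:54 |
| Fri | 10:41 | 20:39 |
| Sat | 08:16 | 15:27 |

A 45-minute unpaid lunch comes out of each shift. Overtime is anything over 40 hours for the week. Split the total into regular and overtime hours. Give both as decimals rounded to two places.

Regular 40.00 hours, overtime 1.25 hours

Tue: 05:39–16:45 = 11 h 6 min; less 45 min break → 10 h 21 min
Wed: 06:25–14:04 = 7 h 39 min; less 45 min break → 6 h 54 min
Thu: 10:48–19:54 = 9 h 6 min; less 45 min break → 8 h 21 min
Fri: 10:41–20:39 = 9 h 58 min; less 45 min break → 9 h 13 min
Sat: 08:16–15:27 = 7 h 11 min; less 45 min break → 6 h 26 min
Total worked: 41 h 15 min = 41.25 h.
Threshold 40 h → overtime 1 h 15 min, regular 40 h 0 min.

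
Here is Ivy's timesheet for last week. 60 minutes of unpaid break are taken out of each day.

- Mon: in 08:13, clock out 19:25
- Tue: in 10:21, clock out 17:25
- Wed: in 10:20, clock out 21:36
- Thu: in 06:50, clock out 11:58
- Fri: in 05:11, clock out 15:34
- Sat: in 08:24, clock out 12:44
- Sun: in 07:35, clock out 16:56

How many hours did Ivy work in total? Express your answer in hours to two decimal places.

Mon: 08:13–19:25 = 11 h 12 min; less 60 min break → 10 h 12 min
Tue: 10:21–17:25 = 7 h 4 min; less 60 min break → 6 h 4 min
Wed: 10:20–21:36 = 11 h 16 min; less 60 min break → 10 h 16 min
Thu: 06:50–11:58 = 5 h 8 min; less 60 min break → 4 h 8 min
Fri: 05:11–15:34 = 10 h 23 min; less 60 min break → 9 h 23 min
Sat: 08:24–12:44 = 4 h 20 min; less 60 min break → 3 h 20 min
Sun: 07:35–16:56 = 9 h 21 min; less 60 min break → 8 h 21 min
Total: 10 h 12 min + 6 h 4 min + 10 h 16 min + 4 h 8 min + 9 h 23 min + 3 h 20 min + 8 h 21 min = 51 h 44 min.

51.73 hours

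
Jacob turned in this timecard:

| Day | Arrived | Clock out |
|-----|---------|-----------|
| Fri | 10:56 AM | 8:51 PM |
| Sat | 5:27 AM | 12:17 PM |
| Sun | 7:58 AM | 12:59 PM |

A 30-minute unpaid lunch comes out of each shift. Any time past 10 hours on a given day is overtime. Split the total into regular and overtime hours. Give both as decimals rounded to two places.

Regular 20.27 hours, overtime 0.00 hours

Fri: 10:56 AM–8:51 PM = 9 h 55 min; less 30 min break → 9 h 25 min
Sat: 5:27 AM–12:17 PM = 6 h 50 min; less 30 min break → 6 h 20 min
Sun: 7:58 AM–12:59 PM = 5 h 1 min; less 30 min break → 4 h 31 min
Fri reg 9 h 25 min / OT 0 h 0 min; Sat reg 6 h 20 min / OT 0 h 0 min; Sun reg 4 h 31 min / OT 0 h 0 min.
Totals: regular 20 h 16 min, overtime 0 h 0 min.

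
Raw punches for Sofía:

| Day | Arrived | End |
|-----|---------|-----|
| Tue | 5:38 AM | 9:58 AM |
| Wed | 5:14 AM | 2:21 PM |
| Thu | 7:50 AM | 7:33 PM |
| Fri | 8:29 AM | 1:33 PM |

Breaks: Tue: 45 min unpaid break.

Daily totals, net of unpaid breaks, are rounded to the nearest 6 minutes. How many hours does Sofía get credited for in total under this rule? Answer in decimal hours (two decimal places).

Tue: 5:38 AM–9:58 AM = 4 h 20 min − 45 min = 3 h 35 min → rounds to 3 h 36 min
Wed: 5:14 AM–2:21 PM = 9 h 7 min → rounds to 9 h 6 min
Thu: 7:50 AM–7:33 PM = 11 h 43 min → rounds to 11 h 42 min
Fri: 8:29 AM–1:33 PM = 5 h 4 min → rounds to 5 h 6 min
Total credited: 29 h 30 min.

29.50 hours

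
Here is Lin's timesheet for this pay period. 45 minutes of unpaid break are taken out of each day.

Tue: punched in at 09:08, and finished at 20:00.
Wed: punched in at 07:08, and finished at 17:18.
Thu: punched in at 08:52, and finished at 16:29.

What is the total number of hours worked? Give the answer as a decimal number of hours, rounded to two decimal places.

Tue: 09:08–20:00 = 10 h 52 min; less 45 min break → 10 h 7 min
Wed: 07:08–17:18 = 10 h 10 min; less 45 min break → 9 h 25 min
Thu: 08:52–16:29 = 7 h 37 min; less 45 min break → 6 h 52 min
Total: 10 h 7 min + 9 h 25 min + 6 h 52 min = 26 h 24 min.

26.40 hours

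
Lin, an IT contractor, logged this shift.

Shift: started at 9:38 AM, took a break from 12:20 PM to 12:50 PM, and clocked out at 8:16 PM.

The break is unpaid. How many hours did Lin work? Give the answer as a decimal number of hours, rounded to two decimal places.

10.13 hours

Shift: 9:38 AM–8:16 PM = 10 h 38 min; less 30 min break → 10 h 8 min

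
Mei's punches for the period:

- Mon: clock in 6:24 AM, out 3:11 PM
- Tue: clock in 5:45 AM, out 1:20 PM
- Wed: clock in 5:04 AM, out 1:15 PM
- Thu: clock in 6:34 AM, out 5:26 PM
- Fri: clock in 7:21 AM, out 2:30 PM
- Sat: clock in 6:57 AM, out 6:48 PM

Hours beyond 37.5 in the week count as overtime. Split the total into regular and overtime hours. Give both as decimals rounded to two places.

Mon: 6:24 AM–3:11 PM = 8 h 47 min
Tue: 5:45 AM–1:20 PM = 7 h 35 min
Wed: 5:04 AM–1:15 PM = 8 h 11 min
Thu: 6:34 AM–5:26 PM = 10 h 52 min
Fri: 7:21 AM–2:30 PM = 7 h 9 min
Sat: 6:57 AM–6:48 PM = 11 h 51 min
Total worked: 54 h 25 min = 54.42 h.
Threshold 37.5 h → overtime 16 h 55 min, regular 37 h 30 min.

Regular 37.50 hours, overtime 16.92 hours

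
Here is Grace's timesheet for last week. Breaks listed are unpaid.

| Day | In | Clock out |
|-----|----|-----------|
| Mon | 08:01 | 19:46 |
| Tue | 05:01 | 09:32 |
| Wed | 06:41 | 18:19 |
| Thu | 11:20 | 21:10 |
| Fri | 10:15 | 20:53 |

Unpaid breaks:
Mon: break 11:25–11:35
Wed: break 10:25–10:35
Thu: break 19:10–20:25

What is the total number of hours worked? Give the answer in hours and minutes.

Mon: 08:01–19:46 = 11 h 45 min; less 10 min break → 11 h 35 min
Tue: 05:01–09:32 = 4 h 31 min
Wed: 06:41–18:19 = 11 h 38 min; less 10 min break → 11 h 28 min
Thu: 11:20–21:10 = 9 h 50 min; less 75 min break → 8 h 35 min
Fri: 10:15–20:53 = 10 h 38 min
Total: 11 h 35 min + 4 h 31 min + 11 h 28 min + 8 h 35 min + 10 h 38 min = 46 h 47 min.

46 h 47 min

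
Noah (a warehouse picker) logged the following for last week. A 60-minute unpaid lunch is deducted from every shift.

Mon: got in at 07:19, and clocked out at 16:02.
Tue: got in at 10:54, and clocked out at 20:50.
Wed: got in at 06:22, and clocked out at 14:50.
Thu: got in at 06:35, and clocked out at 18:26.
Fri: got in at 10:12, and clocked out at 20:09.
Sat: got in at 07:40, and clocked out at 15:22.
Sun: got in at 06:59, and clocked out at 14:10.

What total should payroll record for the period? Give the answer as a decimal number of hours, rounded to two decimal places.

Mon: 07:19–16:02 = 8 h 43 min; less 60 min break → 7 h 43 min
Tue: 10:54–20:50 = 9 h 56 min; less 60 min break → 8 h 56 min
Wed: 06:22–14:50 = 8 h 28 min; less 60 min break → 7 h 28 min
Thu: 06:35–18:26 = 11 h 51 min; less 60 min break → 10 h 51 min
Fri: 10:12–20:09 = 9 h 57 min; less 60 min break → 8 h 57 min
Sat: 07:40–15:22 = 7 h 42 min; less 60 min break → 6 h 42 min
Sun: 06:59–14:10 = 7 h 11 min; less 60 min break → 6 h 11 min
Total: 7 h 43 min + 8 h 56 min + 7 h 28 min + 10 h 51 min + 8 h 57 min + 6 h 42 min + 6 h 11 min = 56 h 48 min.

56.80 hours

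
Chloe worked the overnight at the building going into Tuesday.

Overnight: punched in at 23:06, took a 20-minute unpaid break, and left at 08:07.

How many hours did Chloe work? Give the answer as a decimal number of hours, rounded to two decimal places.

Overnight: 23:06 → midnight = 0 h 54 min; midnight → 08:07 = 8 h 7 min; span 9 h 1 min; less 20 min break → 8 h 41 min

8.68 hours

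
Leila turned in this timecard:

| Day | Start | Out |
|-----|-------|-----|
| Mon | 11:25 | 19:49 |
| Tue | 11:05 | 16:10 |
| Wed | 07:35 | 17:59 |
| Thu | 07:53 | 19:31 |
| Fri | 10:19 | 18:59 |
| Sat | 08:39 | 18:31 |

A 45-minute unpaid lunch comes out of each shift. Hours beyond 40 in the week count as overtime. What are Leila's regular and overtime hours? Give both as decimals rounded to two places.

Mon: 11:25–19:49 = 8 h 24 min; less 45 min break → 7 h 39 min
Tue: 11:05–16:10 = 5 h 5 min; less 45 min break → 4 h 20 min
Wed: 07:35–17:59 = 10 h 24 min; less 45 min break → 9 h 39 min
Thu: 07:53–19:31 = 11 h 38 min; less 45 min break → 10 h 53 min
Fri: 10:19–18:59 = 8 h 40 min; less 45 min break → 7 h 55 min
Sat: 08:39–18:31 = 9 h 52 min; less 45 min break → 9 h 7 min
Total worked: 49 h 33 min = 49.55 h.
Threshold 40 h → overtime 9 h 33 min, regular 40 h 0 min.

Regular 40.00 hours, overtime 9.55 hours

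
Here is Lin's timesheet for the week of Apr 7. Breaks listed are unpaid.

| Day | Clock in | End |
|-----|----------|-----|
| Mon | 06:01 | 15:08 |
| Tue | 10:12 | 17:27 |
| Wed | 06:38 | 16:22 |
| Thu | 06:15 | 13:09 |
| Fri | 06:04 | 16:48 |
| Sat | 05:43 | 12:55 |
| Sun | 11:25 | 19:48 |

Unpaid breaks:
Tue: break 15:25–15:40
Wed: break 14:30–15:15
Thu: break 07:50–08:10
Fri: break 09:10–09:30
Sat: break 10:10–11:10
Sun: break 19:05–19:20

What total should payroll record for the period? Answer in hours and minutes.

56 h 24 min

Mon: 06:01–15:08 = 9 h 7 min
Tue: 10:12–17:27 = 7 h 15 min; less 15 min break → 7 h 0 min
Wed: 06:38–16:22 = 9 h 44 min; less 45 min break → 8 h 59 min
Thu: 06:15–13:09 = 6 h 54 min; less 20 min break → 6 h 34 min
Fri: 06:04–16:48 = 10 h 44 min; less 20 min break → 10 h 24 min
Sat: 05:43–12:55 = 7 h 12 min; less 60 min break → 6 h 12 min
Sun: 11:25–19:48 = 8 h 23 min; less 15 min break → 8 h 8 min
Total: 9 h 7 min + 7 h 0 min + 8 h 59 min + 6 h 34 min + 10 h 24 min + 6 h 12 min + 8 h 8 min = 56 h 24 min.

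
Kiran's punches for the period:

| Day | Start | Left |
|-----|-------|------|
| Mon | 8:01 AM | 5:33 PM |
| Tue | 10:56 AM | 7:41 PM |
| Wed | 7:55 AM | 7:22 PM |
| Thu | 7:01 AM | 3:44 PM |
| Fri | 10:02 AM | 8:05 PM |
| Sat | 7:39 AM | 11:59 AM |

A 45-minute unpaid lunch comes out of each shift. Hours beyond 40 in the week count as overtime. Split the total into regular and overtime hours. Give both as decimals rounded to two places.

Mon: 8:01 AM–5:33 PM = 9 h 32 min; less 45 min break → 8 h 47 min
Tue: 10:56 AM–7:41 PM = 8 h 45 min; less 45 min break → 8 h 0 min
Wed: 7:55 AM–7:22 PM = 11 h 27 min; less 45 min break → 10 h 42 min
Thu: 7:01 AM–3:44 PM = 8 h 43 min; less 45 min break → 7 h 58 min
Fri: 10:02 AM–8:05 PM = 10 h 3 min; less 45 min break → 9 h 18 min
Sat: 7:39 AM–11:59 AM = 4 h 20 min; less 45 min break → 3 h 35 min
Total worked: 48 h 20 min = 48.33 h.
Threshold 40 h → overtime 8 h 20 min, regular 40 h 0 min.

Regular 40.00 hours, overtime 8.33 hours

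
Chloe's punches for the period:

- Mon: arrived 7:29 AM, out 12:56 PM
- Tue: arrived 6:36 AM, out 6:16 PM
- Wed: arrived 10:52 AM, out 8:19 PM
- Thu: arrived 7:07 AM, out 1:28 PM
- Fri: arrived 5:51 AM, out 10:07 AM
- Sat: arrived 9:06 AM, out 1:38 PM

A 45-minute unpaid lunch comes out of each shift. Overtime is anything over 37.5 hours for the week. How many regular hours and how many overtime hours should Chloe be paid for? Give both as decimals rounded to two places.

Mon: 7:29 AM–12:56 PM = 5 h 27 min; less 45 min break → 4 h 42 min
Tue: 6:36 AM–6:16 PM = 11 h 40 min; less 45 min break → 10 h 55 min
Wed: 10:52 AM–8:19 PM = 9 h 27 min; less 45 min break → 8 h 42 min
Thu: 7:07 AM–1:28 PM = 6 h 21 min; less 45 min break → 5 h 36 min
Fri: 5:51 AM–10:07 AM = 4 h 16 min; less 45 min break → 3 h 31 min
Sat: 9:06 AM–1:38 PM = 4 h 32 min; less 45 min break → 3 h 47 min
Total worked: 37 h 13 min = 37.22 h.
Threshold 37.5 h → overtime 0 h 0 min, regular 37 h 13 min.

Regular 37.22 hours, overtime 0.00 hours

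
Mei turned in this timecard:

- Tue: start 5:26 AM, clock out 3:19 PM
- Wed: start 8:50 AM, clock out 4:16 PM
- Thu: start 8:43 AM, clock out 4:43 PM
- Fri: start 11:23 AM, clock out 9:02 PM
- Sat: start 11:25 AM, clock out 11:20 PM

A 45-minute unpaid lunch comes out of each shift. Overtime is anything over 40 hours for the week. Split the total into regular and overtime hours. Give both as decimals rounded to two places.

Tue: 5:26 AM–3:19 PM = 9 h 53 min; less 45 min break → 9 h 8 min
Wed: 8:50 AM–4:16 PM = 7 h 26 min; less 45 min break → 6 h 41 min
Thu: 8:43 AM–4:43 PM = 8 h 0 min; less 45 min break → 7 h 15 min
Fri: 11:23 AM–9:02 PM = 9 h 39 min; less 45 min break → 8 h 54 min
Sat: 11:25 AM–11:20 PM = 11 h 55 min; less 45 min break → 11 h 10 min
Total worked: 43 h 8 min = 43.13 h.
Threshold 40 h → overtime 3 h 8 min, regular 40 h 0 min.

Regular 40.00 hours, overtime 3.13 hours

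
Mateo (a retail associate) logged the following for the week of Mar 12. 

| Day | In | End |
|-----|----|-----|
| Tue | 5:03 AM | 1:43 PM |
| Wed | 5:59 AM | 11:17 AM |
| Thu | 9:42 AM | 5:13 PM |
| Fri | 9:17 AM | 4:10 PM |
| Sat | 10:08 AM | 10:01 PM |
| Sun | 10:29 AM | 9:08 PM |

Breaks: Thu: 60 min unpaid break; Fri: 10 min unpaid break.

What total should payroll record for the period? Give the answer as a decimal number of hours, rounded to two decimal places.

Tue: 5:03 AM–1:43 PM = 8 h 40 min
Wed: 5:59 AM–11:17 AM = 5 h 18 min
Thu: 9:42 AM–5:13 PM = 7 h 31 min; less 60 min break → 6 h 31 min
Fri: 9:17 AM–4:10 PM = 6 h 53 min; less 10 min break → 6 h 43 min
Sat: 10:08 AM–10:01 PM = 11 h 53 min
Sun: 10:29 AM–9:08 PM = 10 h 39 min
Total: 8 h 40 min + 5 h 18 min + 6 h 31 min + 6 h 43 min + 11 h 53 min + 10 h 39 min = 49 h 44 min.

49.73 hours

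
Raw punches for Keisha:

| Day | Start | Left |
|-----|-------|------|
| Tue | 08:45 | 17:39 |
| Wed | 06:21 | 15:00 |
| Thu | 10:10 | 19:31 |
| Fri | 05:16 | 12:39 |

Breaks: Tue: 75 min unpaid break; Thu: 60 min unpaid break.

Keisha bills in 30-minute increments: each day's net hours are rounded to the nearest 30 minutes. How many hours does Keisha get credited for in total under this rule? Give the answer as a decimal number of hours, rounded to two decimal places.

32.00 hours

Tue: 08:45–17:39 = 8 h 54 min − 75 min = 7 h 39 min → rounds to 7 h 30 min
Wed: 06:21–15:00 = 8 h 39 min → rounds to 8 h 30 min
Thu: 10:10–19:31 = 9 h 21 min − 60 min = 8 h 21 min → rounds to 8 h 30 min
Fri: 05:16–12:39 = 7 h 23 min → rounds to 7 h 30 min
Total credited: 32 h 0 min.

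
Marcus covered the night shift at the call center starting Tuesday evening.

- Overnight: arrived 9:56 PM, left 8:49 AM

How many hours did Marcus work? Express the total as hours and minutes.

10 h 53 min

Overnight: 9:56 PM → midnight = 2 h 4 min; midnight → 8:49 AM = 8 h 49 min; span 10 h 53 min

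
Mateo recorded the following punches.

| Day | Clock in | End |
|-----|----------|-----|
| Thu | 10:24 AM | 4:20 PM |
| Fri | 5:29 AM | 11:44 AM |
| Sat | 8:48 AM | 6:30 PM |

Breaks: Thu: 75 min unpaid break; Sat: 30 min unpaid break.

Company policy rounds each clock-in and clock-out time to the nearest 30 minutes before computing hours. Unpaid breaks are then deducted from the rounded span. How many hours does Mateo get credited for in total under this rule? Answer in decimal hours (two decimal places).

Thu: in 10:24 AM→10:30 AM, out 4:20 PM→4:30 PM; 6 h 0 min − 75 min = 4 h 45 min
Fri: in 5:29 AM→5:30 AM, out 11:44 AM→11:30 AM; 6 h 0 min
Sat: in 8:48 AM→9:00 AM, out 6:30 PM→6:30 PM; 9 h 30 min − 30 min = 9 h 0 min
Total credited: 19 h 45 min.

19.75 hours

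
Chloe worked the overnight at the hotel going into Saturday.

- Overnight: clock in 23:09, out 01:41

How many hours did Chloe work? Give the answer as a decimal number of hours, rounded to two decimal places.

2.53 hours

Overnight: 23:09 → midnight = 0 h 51 min; midnight → 01:41 = 1 h 41 min; span 2 h 32 min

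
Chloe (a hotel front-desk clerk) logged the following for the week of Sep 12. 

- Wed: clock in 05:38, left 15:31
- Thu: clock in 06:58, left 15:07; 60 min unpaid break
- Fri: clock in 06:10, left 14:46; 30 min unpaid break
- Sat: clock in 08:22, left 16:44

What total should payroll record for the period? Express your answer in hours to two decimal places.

33.50 hours

Wed: 05:38–15:31 = 9 h 53 min
Thu: 06:58–15:07 = 8 h 9 min; less 60 min break → 7 h 9 min
Fri: 06:10–14:46 = 8 h 36 min; less 30 min break → 8 h 6 min
Sat: 08:22–16:44 = 8 h 22 min
Total: 9 h 53 min + 7 h 9 min + 8 h 6 min + 8 h 22 min = 33 h 30 min.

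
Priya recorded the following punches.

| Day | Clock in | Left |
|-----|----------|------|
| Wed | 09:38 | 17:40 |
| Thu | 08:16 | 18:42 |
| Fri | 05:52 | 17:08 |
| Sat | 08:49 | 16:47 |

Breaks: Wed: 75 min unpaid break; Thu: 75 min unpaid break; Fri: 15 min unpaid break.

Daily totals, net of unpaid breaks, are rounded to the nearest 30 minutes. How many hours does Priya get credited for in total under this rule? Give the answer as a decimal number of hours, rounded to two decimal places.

35.00 hours

Wed: 09:38–17:40 = 8 h 2 min − 75 min = 6 h 47 min → rounds to 7 h 0 min
Thu: 08:16–18:42 = 10 h 26 min − 75 min = 9 h 11 min → rounds to 9 h 0 min
Fri: 05:52–17:08 = 11 h 16 min − 15 min = 11 h 1 min → rounds to 11 h 0 min
Sat: 08:49–16:47 = 7 h 58 min → rounds to 8 h 0 min
Total credited: 35 h 0 min.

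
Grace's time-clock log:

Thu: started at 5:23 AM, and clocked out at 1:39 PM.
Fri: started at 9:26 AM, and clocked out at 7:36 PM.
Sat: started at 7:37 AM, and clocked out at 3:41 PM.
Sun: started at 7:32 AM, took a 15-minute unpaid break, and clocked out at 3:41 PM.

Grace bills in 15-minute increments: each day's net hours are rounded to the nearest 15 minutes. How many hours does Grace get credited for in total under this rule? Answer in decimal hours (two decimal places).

Thu: 5:23 AM–1:39 PM = 8 h 16 min → rounds to 8 h 15 min
Fri: 9:26 AM–7:36 PM = 10 h 10 min → rounds to 10 h 15 min
Sat: 7:37 AM–3:41 PM = 8 h 4 min → rounds to 8 h 0 min
Sun: 7:32 AM–3:41 PM = 8 h 9 min − 15 min = 7 h 54 min → rounds to 8 h 0 min
Total credited: 34 h 30 min.

34.50 hours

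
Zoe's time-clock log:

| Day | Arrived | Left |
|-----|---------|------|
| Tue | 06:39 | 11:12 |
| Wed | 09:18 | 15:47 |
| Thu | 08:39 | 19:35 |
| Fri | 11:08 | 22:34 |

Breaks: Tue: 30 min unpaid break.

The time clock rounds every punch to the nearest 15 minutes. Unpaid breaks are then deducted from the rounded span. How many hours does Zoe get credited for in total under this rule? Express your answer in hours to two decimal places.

32.50 hours

Tue: in 06:39→06:45, out 11:12→11:15; 4 h 30 min − 30 min = 4 h 0 min
Wed: in 09:18→09:15, out 15:47→15:45; 6 h 30 min
Thu: in 08:39→08:45, out 19:35→19:30; 10 h 45 min
Fri: in 11:08→11:15, out 22:34→22:30; 11 h 15 min
Total credited: 32 h 30 min.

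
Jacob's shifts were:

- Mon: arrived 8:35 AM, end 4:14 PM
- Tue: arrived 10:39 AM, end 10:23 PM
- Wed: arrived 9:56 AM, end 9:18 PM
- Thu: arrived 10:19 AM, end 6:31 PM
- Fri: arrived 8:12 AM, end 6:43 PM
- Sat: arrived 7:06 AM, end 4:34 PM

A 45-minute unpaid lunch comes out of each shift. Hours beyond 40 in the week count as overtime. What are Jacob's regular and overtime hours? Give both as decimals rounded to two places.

Regular 40.00 hours, overtime 14.43 hours

Mon: 8:35 AM–4:14 PM = 7 h 39 min; less 45 min break → 6 h 54 min
Tue: 10:39 AM–10:23 PM = 11 h 44 min; less 45 min break → 10 h 59 min
Wed: 9:56 AM–9:18 PM = 11 h 22 min; less 45 min break → 10 h 37 min
Thu: 10:19 AM–6:31 PM = 8 h 12 min; less 45 min break → 7 h 27 min
Fri: 8:12 AM–6:43 PM = 10 h 31 min; less 45 min break → 9 h 46 min
Sat: 7:06 AM–4:34 PM = 9 h 28 min; less 45 min break → 8 h 43 min
Total worked: 54 h 26 min = 54.43 h.
Threshold 40 h → overtime 14 h 26 min, regular 40 h 0 min.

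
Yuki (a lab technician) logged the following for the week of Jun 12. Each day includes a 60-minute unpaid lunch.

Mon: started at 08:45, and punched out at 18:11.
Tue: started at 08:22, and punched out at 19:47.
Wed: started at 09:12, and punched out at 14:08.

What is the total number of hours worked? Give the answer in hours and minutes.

Mon: 08:45–18:11 = 9 h 26 min; less 60 min break → 8 h 26 min
Tue: 08:22–19:47 = 11 h 25 min; less 60 min break → 10 h 25 min
Wed: 09:12–14:08 = 4 h 56 min; less 60 min break → 3 h 56 min
Total: 8 h 26 min + 10 h 25 min + 3 h 56 min = 22 h 47 min.

22 h 47 min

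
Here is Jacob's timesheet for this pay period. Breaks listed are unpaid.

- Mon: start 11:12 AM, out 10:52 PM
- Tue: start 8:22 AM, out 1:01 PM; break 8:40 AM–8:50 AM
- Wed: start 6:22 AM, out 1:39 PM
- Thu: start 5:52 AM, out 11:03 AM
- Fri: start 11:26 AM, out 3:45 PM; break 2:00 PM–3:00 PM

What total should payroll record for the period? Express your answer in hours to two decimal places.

Mon: 11:12 AM–10:52 PM = 11 h 40 min
Tue: 8:22 AM–1:01 PM = 4 h 39 min; less 10 min break → 4 h 29 min
Wed: 6:22 AM–1:39 PM = 7 h 17 min
Thu: 5:52 AM–11:03 AM = 5 h 11 min
Fri: 11:26 AM–3:45 PM = 4 h 19 min; less 60 min break → 3 h 19 min
Total: 11 h 40 min + 4 h 29 min + 7 h 17 min + 5 h 11 min + 3 h 19 min = 31 h 56 min.

31.93 hours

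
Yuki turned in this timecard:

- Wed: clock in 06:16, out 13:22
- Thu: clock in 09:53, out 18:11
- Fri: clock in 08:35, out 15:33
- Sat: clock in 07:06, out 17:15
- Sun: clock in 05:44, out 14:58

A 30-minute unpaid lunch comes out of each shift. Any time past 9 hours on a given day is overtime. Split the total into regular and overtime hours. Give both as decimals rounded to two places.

Wed: 06:16–13:22 = 7 h 6 min; less 30 min break → 6 h 36 min
Thu: 09:53–18:11 = 8 h 18 min; less 30 min break → 7 h 48 min
Fri: 08:35–15:33 = 6 h 58 min; less 30 min break → 6 h 28 min
Sat: 07:06–17:15 = 10 h 9 min; less 30 min break → 9 h 39 min
Sun: 05:44–14:58 = 9 h 14 min; less 30 min break → 8 h 44 min
Wed reg 6 h 36 min / OT 0 h 0 min; Thu reg 7 h 48 min / OT 0 h 0 min; Fri reg 6 h 28 min / OT 0 h 0 min; Sat reg 9 h 0 min / OT 0 h 39 min; Sun reg 8 h 44 min / OT 0 h 0 min.
Totals: regular 38 h 36 min, overtime 0 h 39 min.

Regular 38.60 hours, overtime 0.65 hours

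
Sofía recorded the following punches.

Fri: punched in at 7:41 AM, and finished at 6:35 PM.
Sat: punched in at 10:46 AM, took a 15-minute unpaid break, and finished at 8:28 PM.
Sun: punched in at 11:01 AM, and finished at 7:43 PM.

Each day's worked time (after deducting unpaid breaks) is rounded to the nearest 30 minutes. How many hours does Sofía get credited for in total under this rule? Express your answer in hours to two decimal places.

Fri: 7:41 AM–6:35 PM = 10 h 54 min → rounds to 11 h 0 min
Sat: 10:46 AM–8:28 PM = 9 h 42 min − 15 min = 9 h 27 min → rounds to 9 h 30 min
Sun: 11:01 AM–7:43 PM = 8 h 42 min → rounds to 8 h 30 min
Total credited: 29 h 0 min.

29.00 hours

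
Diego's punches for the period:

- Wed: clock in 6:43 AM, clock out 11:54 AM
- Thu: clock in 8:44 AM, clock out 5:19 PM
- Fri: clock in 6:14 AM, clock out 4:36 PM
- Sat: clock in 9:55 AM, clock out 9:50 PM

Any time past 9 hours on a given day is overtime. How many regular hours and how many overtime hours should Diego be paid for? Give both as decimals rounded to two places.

Regular 31.77 hours, overtime 4.28 hours

Wed: 6:43 AM–11:54 AM = 5 h 11 min
Thu: 8:44 AM–5:19 PM = 8 h 35 min
Fri: 6:14 AM–4:36 PM = 10 h 22 min
Sat: 9:55 AM–9:50 PM = 11 h 55 min
Wed reg 5 h 11 min / OT 0 h 0 min; Thu reg 8 h 35 min / OT 0 h 0 min; Fri reg 9 h 0 min / OT 1 h 22 min; Sat reg 9 h 0 min / OT 2 h 55 min.
Totals: regular 31 h 46 min, overtime 4 h 17 min.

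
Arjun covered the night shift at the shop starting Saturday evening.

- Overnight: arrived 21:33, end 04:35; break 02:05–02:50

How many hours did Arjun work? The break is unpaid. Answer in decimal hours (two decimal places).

Overnight: 21:33 → midnight = 2 h 27 min; midnight → 04:35 = 4 h 35 min; span 7 h 2 min; less 45 min break → 6 h 17 min

6.28 hours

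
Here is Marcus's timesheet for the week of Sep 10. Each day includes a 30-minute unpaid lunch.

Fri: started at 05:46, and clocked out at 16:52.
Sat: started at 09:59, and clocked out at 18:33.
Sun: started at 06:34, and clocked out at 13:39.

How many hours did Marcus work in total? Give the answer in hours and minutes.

25 h 15 min

Fri: 05:46–16:52 = 11 h 6 min; less 30 min break → 10 h 36 min
Sat: 09:59–18:33 = 8 h 34 min; less 30 min break → 8 h 4 min
Sun: 06:34–13:39 = 7 h 5 min; less 30 min break → 6 h 35 min
Total: 10 h 36 min + 8 h 4 min + 6 h 35 min = 25 h 15 min.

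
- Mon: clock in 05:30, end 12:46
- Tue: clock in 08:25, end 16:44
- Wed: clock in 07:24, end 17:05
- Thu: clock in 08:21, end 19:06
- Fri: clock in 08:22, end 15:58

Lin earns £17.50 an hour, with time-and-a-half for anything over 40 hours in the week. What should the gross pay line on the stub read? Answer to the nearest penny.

£794.94

Mon: 05:30–12:46 = 7 h 16 min
Tue: 08:25–16:44 = 8 h 19 min
Wed: 07:24–17:05 = 9 h 41 min
Thu: 08:21–19:06 = 10 h 45 min
Fri: 08:22–15:58 = 7 h 36 min
Total worked: 43 h 37 min = 2617 min.
Regular 40 h 0 min = 2400 min at £17.50/h; overtime 3 h 37 min = 217 min at £26.25/h.
Pay = (2400 × £17.50 + 217 × £26.25) ÷ 60 = £794.94.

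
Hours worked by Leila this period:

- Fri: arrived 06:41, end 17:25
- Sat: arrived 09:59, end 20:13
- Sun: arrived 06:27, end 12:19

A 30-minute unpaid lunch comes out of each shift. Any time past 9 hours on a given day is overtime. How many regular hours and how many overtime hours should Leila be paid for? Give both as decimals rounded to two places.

Fri: 06:41–17:25 = 10 h 44 min; less 30 min break → 10 h 14 min
Sat: 09:59–20:13 = 10 h 14 min; less 30 min break → 9 h 44 min
Sun: 06:27–12:19 = 5 h 52 min; less 30 min break → 5 h 22 min
Fri reg 9 h 0 min / OT 1 h 14 min; Sat reg 9 h 0 min / OT 0 h 44 min; Sun reg 5 h 22 min / OT 0 h 0 min.
Totals: regular 23 h 22 min, overtime 1 h 58 min.

Regular 23.37 hours, overtime 1.97 hours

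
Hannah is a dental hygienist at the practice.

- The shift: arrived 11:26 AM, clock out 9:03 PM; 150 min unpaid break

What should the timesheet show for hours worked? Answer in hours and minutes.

7 h 7 min

The shift: 11:26 AM–9:03 PM = 9 h 37 min; less 150 min break → 7 h 7 min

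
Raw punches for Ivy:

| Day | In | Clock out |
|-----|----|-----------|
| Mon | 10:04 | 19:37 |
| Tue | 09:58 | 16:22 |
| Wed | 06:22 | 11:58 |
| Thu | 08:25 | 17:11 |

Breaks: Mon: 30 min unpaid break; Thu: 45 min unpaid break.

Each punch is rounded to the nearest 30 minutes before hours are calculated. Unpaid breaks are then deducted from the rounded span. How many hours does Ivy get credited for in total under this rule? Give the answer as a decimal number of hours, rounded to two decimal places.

28.75 hours

Mon: in 10:04→10:00, out 19:37→19:30; 9 h 30 min − 30 min = 9 h 0 min
Tue: in 09:58→10:00, out 16:22→16:30; 6 h 30 min
Wed: in 06:22→06:30, out 11:58→12:00; 5 h 30 min
Thu: in 08:25→08:30, out 17:11→17:00; 8 h 30 min − 45 min = 7 h 45 min
Total credited: 28 h 45 min.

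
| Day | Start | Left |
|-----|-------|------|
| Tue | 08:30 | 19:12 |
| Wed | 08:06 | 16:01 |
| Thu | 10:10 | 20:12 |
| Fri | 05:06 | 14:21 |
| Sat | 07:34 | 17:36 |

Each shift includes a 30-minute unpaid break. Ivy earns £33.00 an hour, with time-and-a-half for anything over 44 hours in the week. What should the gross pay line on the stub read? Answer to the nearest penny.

Tue: 08:30–19:12 = 10 h 42 min; less 30 min break → 10 h 12 min
Wed: 08:06–16:01 = 7 h 55 min; less 30 min break → 7 h 25 min
Thu: 10:10–20:12 = 10 h 2 min; less 30 min break → 9 h 32 min
Fri: 05:06–14:21 = 9 h 15 min; less 30 min break → 8 h 45 min
Sat: 07:34–17:36 = 10 h 2 min; less 30 min break → 9 h 32 min
Total worked: 45 h 26 min = 2726 min.
Regular 44 h 0 min = 2640 min at £33.00/h; overtime 1 h 26 min = 86 min at £49.50/h.
Pay = (2640 × £33.00 + 86 × £49.50) ÷ 60 = £1522.95.

£1522.95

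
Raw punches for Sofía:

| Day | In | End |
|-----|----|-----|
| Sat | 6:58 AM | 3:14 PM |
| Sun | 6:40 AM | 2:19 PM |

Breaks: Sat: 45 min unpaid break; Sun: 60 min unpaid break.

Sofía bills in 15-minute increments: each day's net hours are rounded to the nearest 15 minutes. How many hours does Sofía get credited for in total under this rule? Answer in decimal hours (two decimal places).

Sat: 6:58 AM–3:14 PM = 8 h 16 min − 45 min = 7 h 31 min → rounds to 7 h 30 min
Sun: 6:40 AM–2:19 PM = 7 h 39 min − 60 min = 6 h 39 min → rounds to 6 h 45 min
Total credited: 14 h 15 min.

14.25 hours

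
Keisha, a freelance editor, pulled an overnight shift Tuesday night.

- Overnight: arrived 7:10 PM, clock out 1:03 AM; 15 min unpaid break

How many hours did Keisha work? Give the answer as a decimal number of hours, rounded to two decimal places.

5.63 hours

Overnight: 7:10 PM → midnight = 4 h 50 min; midnight → 1:03 AM = 1 h 3 min; span 5 h 53 min; less 15 min break → 5 h 38 min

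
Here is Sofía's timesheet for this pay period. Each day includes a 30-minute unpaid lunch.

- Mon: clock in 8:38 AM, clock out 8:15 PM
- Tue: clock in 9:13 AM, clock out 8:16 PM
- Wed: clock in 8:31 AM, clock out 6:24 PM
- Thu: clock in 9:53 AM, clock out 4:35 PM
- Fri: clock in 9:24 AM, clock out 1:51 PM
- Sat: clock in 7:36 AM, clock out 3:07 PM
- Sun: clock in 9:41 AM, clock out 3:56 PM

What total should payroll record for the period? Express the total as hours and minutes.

Mon: 8:38 AM–8:15 PM = 11 h 37 min; less 30 min break → 11 h 7 min
Tue: 9:13 AM–8:16 PM = 11 h 3 min; less 30 min break → 10 h 33 min
Wed: 8:31 AM–6:24 PM = 9 h 53 min; less 30 min break → 9 h 23 min
Thu: 9:53 AM–4:35 PM = 6 h 42 min; less 30 min break → 6 h 12 min
Fri: 9:24 AM–1:51 PM = 4 h 27 min; less 30 min break → 3 h 57 min
Sat: 7:36 AM–3:07 PM = 7 h 31 min; less 30 min break → 7 h 1 min
Sun: 9:41 AM–3:56 PM = 6 h 15 min; less 30 min break → 5 h 45 min
Total: 11 h 7 min + 10 h 33 min + 9 h 23 min + 6 h 12 min + 3 h 57 min + 7 h 1 min + 5 h 45 min = 53 h 58 min.

53 h 58 min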